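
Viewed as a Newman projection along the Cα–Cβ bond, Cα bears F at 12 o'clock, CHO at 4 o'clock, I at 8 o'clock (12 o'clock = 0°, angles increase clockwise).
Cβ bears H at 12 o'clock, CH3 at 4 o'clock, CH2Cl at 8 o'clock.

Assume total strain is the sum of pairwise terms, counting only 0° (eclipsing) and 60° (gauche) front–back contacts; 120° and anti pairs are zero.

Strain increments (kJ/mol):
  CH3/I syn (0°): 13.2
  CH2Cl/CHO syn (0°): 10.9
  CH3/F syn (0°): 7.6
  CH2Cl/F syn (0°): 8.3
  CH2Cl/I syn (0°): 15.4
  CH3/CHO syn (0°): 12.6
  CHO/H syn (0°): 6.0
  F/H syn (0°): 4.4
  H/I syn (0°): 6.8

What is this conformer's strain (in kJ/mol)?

This conformer (eclipsed): F–H eclipsed, CHO–CH3 eclipsed, I–CH2Cl eclipsed; 4.4 + 12.6 + 15.4 = 32.4 kJ/mol.

32.4 kJ/mol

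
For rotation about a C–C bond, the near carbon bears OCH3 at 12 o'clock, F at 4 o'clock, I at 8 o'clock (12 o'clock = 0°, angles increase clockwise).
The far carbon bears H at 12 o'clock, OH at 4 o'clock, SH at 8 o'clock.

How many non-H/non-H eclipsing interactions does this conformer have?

Non-H eclipsing pairs: F(120°)/OH(120°); I(240°)/SH(240°) — 2 interactions.

2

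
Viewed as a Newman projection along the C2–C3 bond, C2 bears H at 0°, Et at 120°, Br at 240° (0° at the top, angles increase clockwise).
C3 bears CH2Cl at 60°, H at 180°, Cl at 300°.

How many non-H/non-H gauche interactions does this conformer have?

Non-H gauche pairs: Et(120°)/CH2Cl(60°); Br(240°)/Cl(300°) — 2 interactions.

2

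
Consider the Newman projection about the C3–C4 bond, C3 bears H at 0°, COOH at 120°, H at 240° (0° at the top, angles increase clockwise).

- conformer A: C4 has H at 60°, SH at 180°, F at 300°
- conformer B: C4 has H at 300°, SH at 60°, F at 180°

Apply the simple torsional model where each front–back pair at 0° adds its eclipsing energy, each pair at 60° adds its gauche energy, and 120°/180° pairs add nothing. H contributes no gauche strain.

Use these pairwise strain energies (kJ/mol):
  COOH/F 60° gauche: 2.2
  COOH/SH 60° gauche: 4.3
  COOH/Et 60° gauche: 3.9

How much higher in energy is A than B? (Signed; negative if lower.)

A (staggered): COOH–SH gauche; 4.3 = 4.3 kJ/mol.
B (staggered): COOH–SH gauche, COOH–F gauche; 4.3 + 2.2 = 6.5 kJ/mol.
E(A) − E(B) = 4.3 − 6.5 = -2.2 kJ/mol.

-2.2 kJ/mol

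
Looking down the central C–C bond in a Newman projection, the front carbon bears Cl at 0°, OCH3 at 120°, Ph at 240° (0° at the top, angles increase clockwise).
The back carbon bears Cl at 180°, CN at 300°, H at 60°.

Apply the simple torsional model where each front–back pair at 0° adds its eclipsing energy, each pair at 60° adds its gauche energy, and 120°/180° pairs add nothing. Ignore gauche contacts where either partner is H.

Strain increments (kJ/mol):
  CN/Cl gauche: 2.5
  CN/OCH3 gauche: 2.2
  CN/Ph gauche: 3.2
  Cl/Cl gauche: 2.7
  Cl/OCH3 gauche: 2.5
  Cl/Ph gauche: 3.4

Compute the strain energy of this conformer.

This conformer (staggered): Cl(0°)/CN(300°) gauche 2.5; OCH3(120°)/Cl(180°) gauche 2.5; Ph(240°)/Cl(180°) gauche 3.4; Ph(240°)/CN(300°) gauche 3.2 → 11.6 kJ/mol.

11.6 kJ/mol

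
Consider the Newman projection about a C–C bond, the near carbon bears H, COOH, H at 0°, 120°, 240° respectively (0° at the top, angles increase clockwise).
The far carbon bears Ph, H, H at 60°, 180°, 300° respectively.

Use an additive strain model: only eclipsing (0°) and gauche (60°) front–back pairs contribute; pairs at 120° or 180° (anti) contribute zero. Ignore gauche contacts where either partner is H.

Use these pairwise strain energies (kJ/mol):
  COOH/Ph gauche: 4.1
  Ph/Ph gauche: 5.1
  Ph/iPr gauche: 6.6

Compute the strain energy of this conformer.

This conformer (staggered): COOH(120°)/Ph(60°) gauche 4.1 → 4.1 kJ/mol.

4.1 kJ/mol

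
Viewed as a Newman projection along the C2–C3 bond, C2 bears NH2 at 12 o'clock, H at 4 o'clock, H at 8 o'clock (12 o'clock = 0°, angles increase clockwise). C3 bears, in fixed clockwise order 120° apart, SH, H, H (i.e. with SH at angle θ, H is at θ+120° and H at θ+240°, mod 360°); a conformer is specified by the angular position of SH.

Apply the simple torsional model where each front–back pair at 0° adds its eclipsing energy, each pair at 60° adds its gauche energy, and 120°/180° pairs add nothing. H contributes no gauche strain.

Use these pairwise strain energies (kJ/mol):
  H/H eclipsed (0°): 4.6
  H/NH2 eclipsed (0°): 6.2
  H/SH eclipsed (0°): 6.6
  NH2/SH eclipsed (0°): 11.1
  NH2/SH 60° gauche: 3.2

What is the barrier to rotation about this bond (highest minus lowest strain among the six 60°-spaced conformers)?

SH at 0° (eclipsed): NH2–SH eclipsed, H–H eclipsed, H–H eclipsed; 11.1 + 4.6 + 4.6 = 20.3 kJ/mol.
SH at 60° (staggered): NH2–SH gauche; 3.2 = 3.2 kJ/mol.
SH at 120° (eclipsed): NH2–H eclipsed, H–SH eclipsed, H–H eclipsed; 6.2 + 6.6 + 4.6 = 17.4 kJ/mol.
SH at 180° (staggered): no non-H gauche contacts → 0.0 kJ/mol.
SH at 240° (eclipsed): NH2–H eclipsed, H–H eclipsed, H–SH eclipsed; 6.2 + 4.6 + 6.6 = 17.4 kJ/mol.
SH at 300° (staggered): NH2–SH gauche; 3.2 = 3.2 kJ/mol.
Max at 0° (20.3 kJ/mol), min at 180° (0.0 kJ/mol); barrier = 20.3 kJ/mol.

20.3 kJ/mol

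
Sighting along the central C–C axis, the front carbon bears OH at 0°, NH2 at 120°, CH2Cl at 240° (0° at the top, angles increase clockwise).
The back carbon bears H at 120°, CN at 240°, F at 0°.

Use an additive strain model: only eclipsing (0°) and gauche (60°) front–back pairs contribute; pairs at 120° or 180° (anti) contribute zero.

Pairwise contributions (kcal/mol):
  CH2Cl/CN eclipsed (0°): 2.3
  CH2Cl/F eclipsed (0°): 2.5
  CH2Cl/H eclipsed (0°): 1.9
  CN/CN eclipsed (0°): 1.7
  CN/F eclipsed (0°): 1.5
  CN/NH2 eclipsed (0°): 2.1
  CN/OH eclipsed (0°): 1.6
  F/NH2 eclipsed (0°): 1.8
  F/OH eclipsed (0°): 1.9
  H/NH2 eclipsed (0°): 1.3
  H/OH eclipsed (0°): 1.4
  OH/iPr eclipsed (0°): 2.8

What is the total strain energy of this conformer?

5.5 kcal/mol

This conformer (eclipsed): OH(0°)/F(0°) eclipsed 1.9; NH2(120°)/H(120°) eclipsed 1.3; CH2Cl(240°)/CN(240°) eclipsed 2.3 → 5.5 kcal/mol.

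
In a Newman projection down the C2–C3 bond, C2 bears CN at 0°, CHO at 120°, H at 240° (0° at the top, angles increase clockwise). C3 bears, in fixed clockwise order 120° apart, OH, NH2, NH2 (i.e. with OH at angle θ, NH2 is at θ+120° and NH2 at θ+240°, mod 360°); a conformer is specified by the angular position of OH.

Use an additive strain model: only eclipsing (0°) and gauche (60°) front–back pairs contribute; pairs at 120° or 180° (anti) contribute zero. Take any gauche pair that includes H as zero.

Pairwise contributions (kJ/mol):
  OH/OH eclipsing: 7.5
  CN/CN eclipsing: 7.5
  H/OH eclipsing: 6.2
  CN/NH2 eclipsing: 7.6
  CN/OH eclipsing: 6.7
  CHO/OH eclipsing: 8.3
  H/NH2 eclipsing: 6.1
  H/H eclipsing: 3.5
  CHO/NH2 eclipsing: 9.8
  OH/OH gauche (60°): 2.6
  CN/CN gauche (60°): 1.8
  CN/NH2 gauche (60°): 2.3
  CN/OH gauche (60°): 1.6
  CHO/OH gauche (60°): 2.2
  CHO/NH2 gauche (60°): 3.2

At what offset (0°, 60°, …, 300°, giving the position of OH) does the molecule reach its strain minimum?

60°

OH at 0° (eclipsed): CN–OH eclipsed, CHO–NH2 eclipsed, H–NH2 eclipsed; 6.7 + 9.8 + 6.1 = 22.6 kJ/mol.
OH at 60° (staggered): CN–OH gauche, CN–NH2 gauche, CHO–OH gauche, CHO–NH2 gauche; 1.6 + 2.3 + 2.2 + 3.2 = 9.3 kJ/mol.
OH at 120° (eclipsed): CN–NH2 eclipsed, CHO–OH eclipsed, H–NH2 eclipsed; 7.6 + 8.3 + 6.1 = 22.0 kJ/mol.
OH at 180° (staggered): CN–NH2 gauche, CN–NH2 gauche, CHO–OH gauche, CHO–NH2 gauche; 2.3 + 2.3 + 2.2 + 3.2 = 10.0 kJ/mol.
OH at 240° (eclipsed): CN–NH2 eclipsed, CHO–NH2 eclipsed, H–OH eclipsed; 7.6 + 9.8 + 6.2 = 23.6 kJ/mol.
OH at 300° (staggered): CN–OH gauche, CN–NH2 gauche, CHO–NH2 gauche, CHO–NH2 gauche; 1.6 + 2.3 + 3.2 + 3.2 = 10.3 kJ/mol.
The minimum (9.3 kJ/mol) occurs with OH at 60°.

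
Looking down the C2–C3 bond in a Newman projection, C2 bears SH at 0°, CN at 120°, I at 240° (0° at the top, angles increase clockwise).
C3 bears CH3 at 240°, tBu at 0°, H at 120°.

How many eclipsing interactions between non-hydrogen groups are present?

Non-H eclipsing pairs: SH(0°)/tBu(0°); I(240°)/CH3(240°) — 2 interactions.

2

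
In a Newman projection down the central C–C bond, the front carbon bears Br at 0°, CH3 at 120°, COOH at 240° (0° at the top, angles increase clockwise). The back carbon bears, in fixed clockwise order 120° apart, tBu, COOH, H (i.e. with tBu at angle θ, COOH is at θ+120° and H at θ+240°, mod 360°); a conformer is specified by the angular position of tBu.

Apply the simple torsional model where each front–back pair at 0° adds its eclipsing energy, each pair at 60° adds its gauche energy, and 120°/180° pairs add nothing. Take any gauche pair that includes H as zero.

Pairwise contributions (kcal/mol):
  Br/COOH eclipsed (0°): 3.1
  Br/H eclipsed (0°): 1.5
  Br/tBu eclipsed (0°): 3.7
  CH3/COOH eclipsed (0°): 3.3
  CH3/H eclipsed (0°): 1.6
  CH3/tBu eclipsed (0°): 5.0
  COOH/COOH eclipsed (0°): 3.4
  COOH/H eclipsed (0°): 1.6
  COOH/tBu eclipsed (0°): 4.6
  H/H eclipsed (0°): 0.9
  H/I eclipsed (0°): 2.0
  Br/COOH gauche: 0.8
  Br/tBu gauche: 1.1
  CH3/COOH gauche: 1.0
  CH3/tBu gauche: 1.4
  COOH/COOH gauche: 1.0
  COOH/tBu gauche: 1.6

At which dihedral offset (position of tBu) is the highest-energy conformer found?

120°

tBu at 0° (eclipsed): Br–tBu eclipsed, CH3–COOH eclipsed, COOH–H eclipsed; 3.7 + 3.3 + 1.6 = 8.6 kcal/mol.
tBu at 60° (staggered): Br–tBu gauche, CH3–tBu gauche, CH3–COOH gauche, COOH–COOH gauche; 1.1 + 1.4 + 1.0 + 1.0 = 4.5 kcal/mol.
tBu at 120° (eclipsed): Br–H eclipsed, CH3–tBu eclipsed, COOH–COOH eclipsed; 1.5 + 5.0 + 3.4 = 9.9 kcal/mol.
tBu at 180° (staggered): Br–COOH gauche, CH3–tBu gauche, COOH–tBu gauche, COOH–COOH gauche; 0.8 + 1.4 + 1.6 + 1.0 = 4.8 kcal/mol.
tBu at 240° (eclipsed): Br–COOH eclipsed, CH3–H eclipsed, COOH–tBu eclipsed; 3.1 + 1.6 + 4.6 = 9.3 kcal/mol.
tBu at 300° (staggered): Br–tBu gauche, Br–COOH gauche, CH3–COOH gauche, COOH–tBu gauche; 1.1 + 0.8 + 1.0 + 1.6 = 4.5 kcal/mol.
The maximum (9.9 kcal/mol) occurs with tBu at 120°.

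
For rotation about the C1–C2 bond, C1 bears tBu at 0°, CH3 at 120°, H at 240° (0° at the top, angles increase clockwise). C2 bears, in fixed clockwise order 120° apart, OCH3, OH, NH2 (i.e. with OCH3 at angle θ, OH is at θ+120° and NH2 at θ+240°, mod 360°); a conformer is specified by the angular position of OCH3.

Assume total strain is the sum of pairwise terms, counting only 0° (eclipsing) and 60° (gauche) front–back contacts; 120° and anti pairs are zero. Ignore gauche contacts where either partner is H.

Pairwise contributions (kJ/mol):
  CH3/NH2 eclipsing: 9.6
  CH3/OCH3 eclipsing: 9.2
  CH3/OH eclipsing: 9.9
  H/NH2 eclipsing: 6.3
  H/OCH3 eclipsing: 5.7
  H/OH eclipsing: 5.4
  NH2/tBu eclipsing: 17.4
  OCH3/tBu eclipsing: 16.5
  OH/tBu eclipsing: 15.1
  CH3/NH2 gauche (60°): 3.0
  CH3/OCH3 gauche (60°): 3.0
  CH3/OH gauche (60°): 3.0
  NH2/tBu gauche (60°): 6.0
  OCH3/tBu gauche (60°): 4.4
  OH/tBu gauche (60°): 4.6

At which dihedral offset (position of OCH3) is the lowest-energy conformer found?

300°

OCH3 at 0° is eclipsed. tBu at 0° is eclipsed with OCH3 at 0° (16.5); CH3 at 120° is eclipsed with OH at 120° (9.9); H at 240° is eclipsed with NH2 at 240° (6.3). Total 32.7 kJ/mol.
OCH3 at 60° is staggered. tBu at 0° is gauche with OCH3 at 60° (4.4); tBu at 0° is gauche with NH2 at 300° (6.0); CH3 at 120° is gauche with OCH3 at 60° (3.0); CH3 at 120° is gauche with OH at 180° (3.0). Total 16.4 kJ/mol.
OCH3 at 120° is eclipsed. tBu at 0° is eclipsed with NH2 at 0° (17.4); CH3 at 120° is eclipsed with OCH3 at 120° (9.2); H at 240° is eclipsed with OH at 240° (5.4). Total 32.0 kJ/mol.
OCH3 at 180° is staggered. tBu at 0° is gauche with OH at 300° (4.6); tBu at 0° is gauche with NH2 at 60° (6.0); CH3 at 120° is gauche with OCH3 at 180° (3.0); CH3 at 120° is gauche with NH2 at 60° (3.0). Total 16.6 kJ/mol.
OCH3 at 240° is eclipsed. tBu at 0° is eclipsed with OH at 0° (15.1); CH3 at 120° is eclipsed with NH2 at 120° (9.6); H at 240° is eclipsed with OCH3 at 240° (5.7). Total 30.4 kJ/mol.
OCH3 at 300° is staggered. tBu at 0° is gauche with OCH3 at 300° (4.4); tBu at 0° is gauche with OH at 60° (4.6); CH3 at 120° is gauche with OH at 60° (3.0); CH3 at 120° is gauche with NH2 at 180° (3.0). Total 15.0 kJ/mol.
The minimum (15.0 kJ/mol) occurs with OCH3 at 300°.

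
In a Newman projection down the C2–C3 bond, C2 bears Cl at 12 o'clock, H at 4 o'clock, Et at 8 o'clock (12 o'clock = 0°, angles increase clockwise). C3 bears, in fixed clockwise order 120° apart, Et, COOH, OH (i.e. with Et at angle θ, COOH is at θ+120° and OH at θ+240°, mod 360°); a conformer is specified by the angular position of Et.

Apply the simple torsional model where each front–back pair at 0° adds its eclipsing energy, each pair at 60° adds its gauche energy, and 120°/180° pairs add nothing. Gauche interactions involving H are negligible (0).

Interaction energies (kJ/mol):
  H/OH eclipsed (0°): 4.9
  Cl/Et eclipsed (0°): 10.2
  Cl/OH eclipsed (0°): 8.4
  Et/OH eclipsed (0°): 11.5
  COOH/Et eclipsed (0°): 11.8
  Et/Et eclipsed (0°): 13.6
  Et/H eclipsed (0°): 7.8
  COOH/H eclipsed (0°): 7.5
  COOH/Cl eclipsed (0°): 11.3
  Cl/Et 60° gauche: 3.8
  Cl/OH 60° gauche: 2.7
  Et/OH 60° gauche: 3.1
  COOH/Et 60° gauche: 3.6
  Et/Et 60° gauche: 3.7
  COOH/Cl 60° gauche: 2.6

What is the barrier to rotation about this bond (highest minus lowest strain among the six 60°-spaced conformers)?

Et at 0° (eclipsed): Cl(0°)/Et(0°) eclipsed 10.2; H(120°)/COOH(120°) eclipsed 7.5; Et(240°)/OH(240°) eclipsed 11.5 → 29.2 kJ/mol.
Et at 60° (staggered): Cl(0°)/Et(60°) gauche 3.8; Cl(0°)/OH(300°) gauche 2.7; Et(240°)/COOH(180°) gauche 3.6; Et(240°)/OH(300°) gauche 3.1 → 13.2 kJ/mol.
Et at 120° (eclipsed): Cl(0°)/OH(0°) eclipsed 8.4; H(120°)/Et(120°) eclipsed 7.8; Et(240°)/COOH(240°) eclipsed 11.8 → 28.0 kJ/mol.
Et at 180° (staggered): Cl(0°)/COOH(300°) gauche 2.6; Cl(0°)/OH(60°) gauche 2.7; Et(240°)/Et(180°) gauche 3.7; Et(240°)/COOH(300°) gauche 3.6 → 12.6 kJ/mol.
Et at 240° (eclipsed): Cl(0°)/COOH(0°) eclipsed 11.3; H(120°)/OH(120°) eclipsed 4.9; Et(240°)/Et(240°) eclipsed 13.6 → 29.8 kJ/mol.
Et at 300° (staggered): Cl(0°)/Et(300°) gauche 3.8; Cl(0°)/COOH(60°) gauche 2.6; Et(240°)/Et(300°) gauche 3.7; Et(240°)/OH(180°) gauche 3.1 → 13.2 kJ/mol.
Max at 240° (29.8 kJ/mol), min at 180° (12.6 kJ/mol); barrier = 17.2 kJ/mol.

17.2 kJ/mol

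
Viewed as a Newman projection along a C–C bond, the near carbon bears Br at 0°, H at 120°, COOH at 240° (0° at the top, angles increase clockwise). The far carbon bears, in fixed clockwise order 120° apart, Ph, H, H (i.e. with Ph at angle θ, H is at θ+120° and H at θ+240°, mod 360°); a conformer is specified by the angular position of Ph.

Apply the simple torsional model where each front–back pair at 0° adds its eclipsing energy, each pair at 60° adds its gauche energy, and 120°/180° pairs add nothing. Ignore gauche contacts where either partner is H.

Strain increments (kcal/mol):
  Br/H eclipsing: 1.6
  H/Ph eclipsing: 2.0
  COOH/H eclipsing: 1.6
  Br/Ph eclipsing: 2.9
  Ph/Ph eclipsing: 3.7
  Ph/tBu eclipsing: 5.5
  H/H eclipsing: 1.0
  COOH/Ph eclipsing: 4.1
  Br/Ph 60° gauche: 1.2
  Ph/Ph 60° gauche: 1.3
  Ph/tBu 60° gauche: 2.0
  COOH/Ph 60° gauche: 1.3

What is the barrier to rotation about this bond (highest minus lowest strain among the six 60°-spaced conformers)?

5.5 kcal/mol

Ph at 0° is eclipsed. Br at 0° is eclipsed with Ph at 0° (2.9); H at 120° is eclipsed with H at 120° (1.0); COOH at 240° is eclipsed with H at 240° (1.6). Total 5.5 kcal/mol.
Ph at 60° is staggered. Br at 0° is gauche with Ph at 60° (1.2). Total 1.2 kcal/mol.
Ph at 120° is eclipsed. Br at 0° is eclipsed with H at 0° (1.6); H at 120° is eclipsed with Ph at 120° (2.0); COOH at 240° is eclipsed with H at 240° (1.6). Total 5.2 kcal/mol.
Ph at 180° is staggered. COOH at 240° is gauche with Ph at 180° (1.3). Total 1.3 kcal/mol.
Ph at 240° is eclipsed. Br at 0° is eclipsed with H at 0° (1.6); H at 120° is eclipsed with H at 120° (1.0); COOH at 240° is eclipsed with Ph at 240° (4.1). Total 6.7 kcal/mol.
Ph at 300° is staggered. Br at 0° is gauche with Ph at 300° (1.2); COOH at 240° is gauche with Ph at 300° (1.3). Total 2.5 kcal/mol.
Max at 240° (6.7 kcal/mol), min at 60° (1.2 kcal/mol); barrier = 5.5 kcal/mol.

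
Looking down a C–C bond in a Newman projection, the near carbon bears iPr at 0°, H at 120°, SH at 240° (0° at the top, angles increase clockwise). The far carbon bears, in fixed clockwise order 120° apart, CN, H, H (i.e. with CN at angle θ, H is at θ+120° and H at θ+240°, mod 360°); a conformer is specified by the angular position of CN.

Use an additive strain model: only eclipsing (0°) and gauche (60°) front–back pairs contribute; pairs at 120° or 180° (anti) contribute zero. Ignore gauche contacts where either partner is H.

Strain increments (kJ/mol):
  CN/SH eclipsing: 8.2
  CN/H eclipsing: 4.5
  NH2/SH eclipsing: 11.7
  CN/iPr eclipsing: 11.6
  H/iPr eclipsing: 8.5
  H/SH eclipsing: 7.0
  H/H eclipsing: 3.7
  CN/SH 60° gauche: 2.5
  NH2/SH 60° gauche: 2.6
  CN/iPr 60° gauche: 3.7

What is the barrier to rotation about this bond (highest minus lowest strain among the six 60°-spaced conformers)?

19.8 kJ/mol

CN at 0° (eclipsed): iPr–CN eclipsed, H–H eclipsed, SH–H eclipsed; 11.6 + 3.7 + 7.0 = 22.3 kJ/mol.
CN at 60° (staggered): iPr–CN gauche; 3.7 = 3.7 kJ/mol.
CN at 120° (eclipsed): iPr–H eclipsed, H–CN eclipsed, SH–H eclipsed; 8.5 + 4.5 + 7.0 = 20.0 kJ/mol.
CN at 180° (staggered): SH–CN gauche; 2.5 = 2.5 kJ/mol.
CN at 240° (eclipsed): iPr–H eclipsed, H–H eclipsed, SH–CN eclipsed; 8.5 + 3.7 + 8.2 = 20.4 kJ/mol.
CN at 300° (staggered): iPr–CN gauche, SH–CN gauche; 3.7 + 2.5 = 6.2 kJ/mol.
Max at 0° (22.3 kJ/mol), min at 180° (2.5 kJ/mol); barrier = 19.8 kJ/mol.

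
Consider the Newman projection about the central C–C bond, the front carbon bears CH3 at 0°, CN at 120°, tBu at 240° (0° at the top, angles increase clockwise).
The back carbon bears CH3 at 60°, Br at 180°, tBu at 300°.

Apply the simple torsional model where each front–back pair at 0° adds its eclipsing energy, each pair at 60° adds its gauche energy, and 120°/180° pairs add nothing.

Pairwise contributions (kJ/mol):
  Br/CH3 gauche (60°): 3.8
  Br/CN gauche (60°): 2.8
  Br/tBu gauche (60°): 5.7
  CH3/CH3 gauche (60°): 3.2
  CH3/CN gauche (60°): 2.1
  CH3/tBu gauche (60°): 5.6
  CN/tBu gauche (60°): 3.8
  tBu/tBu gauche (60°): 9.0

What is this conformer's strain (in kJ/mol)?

This conformer is staggered. CH3 at 0° is gauche with CH3 at 60° (3.2); CH3 at 0° is gauche with tBu at 300° (5.6); CN at 120° is gauche with CH3 at 60° (2.1); CN at 120° is gauche with Br at 180° (2.8); tBu at 240° is gauche with Br at 180° (5.7); tBu at 240° is gauche with tBu at 300° (9.0). Total 28.4 kJ/mol.

28.4 kJ/mol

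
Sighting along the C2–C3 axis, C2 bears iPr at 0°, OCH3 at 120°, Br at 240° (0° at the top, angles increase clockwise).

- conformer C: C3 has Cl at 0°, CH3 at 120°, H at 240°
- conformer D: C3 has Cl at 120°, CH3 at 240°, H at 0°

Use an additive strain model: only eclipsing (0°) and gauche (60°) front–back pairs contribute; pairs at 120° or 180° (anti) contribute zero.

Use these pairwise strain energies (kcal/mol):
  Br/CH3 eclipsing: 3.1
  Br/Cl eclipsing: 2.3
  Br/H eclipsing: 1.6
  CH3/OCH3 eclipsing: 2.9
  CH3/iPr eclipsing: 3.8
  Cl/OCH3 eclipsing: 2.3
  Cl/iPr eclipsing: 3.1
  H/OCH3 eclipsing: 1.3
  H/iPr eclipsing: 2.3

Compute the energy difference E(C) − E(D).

C (eclipsed): iPr(0°)/Cl(0°) eclipsed 3.1; OCH3(120°)/CH3(120°) eclipsed 2.9; Br(240°)/H(240°) eclipsed 1.6 → 7.6 kcal/mol.
D (eclipsed): iPr(0°)/H(0°) eclipsed 2.3; OCH3(120°)/Cl(120°) eclipsed 2.3; Br(240°)/CH3(240°) eclipsed 3.1 → 7.7 kcal/mol.
E(C) − E(D) = 7.6 − 7.7 = -0.1 kcal/mol.

-0.1 kcal/mol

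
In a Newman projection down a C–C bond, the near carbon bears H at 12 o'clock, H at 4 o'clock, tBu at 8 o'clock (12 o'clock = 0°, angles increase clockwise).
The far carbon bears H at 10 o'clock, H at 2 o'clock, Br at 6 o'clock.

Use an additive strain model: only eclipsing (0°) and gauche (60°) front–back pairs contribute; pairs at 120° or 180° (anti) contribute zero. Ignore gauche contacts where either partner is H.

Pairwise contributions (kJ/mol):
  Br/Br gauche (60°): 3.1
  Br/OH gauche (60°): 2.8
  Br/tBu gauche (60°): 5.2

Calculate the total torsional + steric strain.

This conformer (staggered): tBu(240°)/Br(180°) gauche 5.2 → 5.2 kJ/mol.

5.2 kJ/mol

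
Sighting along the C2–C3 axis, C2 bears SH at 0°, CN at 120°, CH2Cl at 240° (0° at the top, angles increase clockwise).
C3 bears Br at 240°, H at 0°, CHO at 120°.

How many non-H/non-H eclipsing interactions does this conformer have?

Non-H eclipsing pairs: CN(120°)/CHO(120°); CH2Cl(240°)/Br(240°) — 2 interactions.

2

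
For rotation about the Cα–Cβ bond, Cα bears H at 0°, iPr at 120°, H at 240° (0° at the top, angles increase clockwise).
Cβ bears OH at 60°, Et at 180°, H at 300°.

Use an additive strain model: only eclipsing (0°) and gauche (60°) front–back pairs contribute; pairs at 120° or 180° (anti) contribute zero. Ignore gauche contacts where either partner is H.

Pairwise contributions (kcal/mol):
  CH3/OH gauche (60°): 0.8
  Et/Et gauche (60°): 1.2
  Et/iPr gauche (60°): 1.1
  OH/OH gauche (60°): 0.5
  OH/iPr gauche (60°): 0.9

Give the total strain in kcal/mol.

2.0 kcal/mol

This conformer is staggered. iPr at 120° is gauche with OH at 60° (0.9); iPr at 120° is gauche with Et at 180° (1.1). Total 2.0 kcal/mol.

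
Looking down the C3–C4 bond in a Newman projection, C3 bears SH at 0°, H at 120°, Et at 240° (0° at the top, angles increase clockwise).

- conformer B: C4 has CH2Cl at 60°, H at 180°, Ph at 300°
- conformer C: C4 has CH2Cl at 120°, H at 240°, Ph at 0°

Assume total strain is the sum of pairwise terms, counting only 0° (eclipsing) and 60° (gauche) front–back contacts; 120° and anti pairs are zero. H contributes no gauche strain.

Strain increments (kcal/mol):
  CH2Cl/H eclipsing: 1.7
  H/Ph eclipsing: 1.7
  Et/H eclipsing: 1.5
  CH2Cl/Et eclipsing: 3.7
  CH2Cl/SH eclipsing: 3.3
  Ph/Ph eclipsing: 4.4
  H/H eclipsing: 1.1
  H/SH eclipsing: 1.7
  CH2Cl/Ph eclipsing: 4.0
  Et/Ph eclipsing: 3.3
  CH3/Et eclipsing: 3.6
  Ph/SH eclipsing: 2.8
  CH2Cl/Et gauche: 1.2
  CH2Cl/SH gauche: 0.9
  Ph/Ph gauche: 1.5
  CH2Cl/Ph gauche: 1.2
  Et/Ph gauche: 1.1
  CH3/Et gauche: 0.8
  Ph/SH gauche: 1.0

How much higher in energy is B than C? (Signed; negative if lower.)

B (staggered): SH(0°)/CH2Cl(60°) gauche 0.9; SH(0°)/Ph(300°) gauche 1.0; Et(240°)/Ph(300°) gauche 1.1 → 3.0 kcal/mol.
C (eclipsed): SH(0°)/Ph(0°) eclipsed 2.8; H(120°)/CH2Cl(120°) eclipsed 1.7; Et(240°)/H(240°) eclipsed 1.5 → 6.0 kcal/mol.
E(B) − E(C) = 3.0 − 6.0 = -3.0 kcal/mol.

-3.0 kcal/mol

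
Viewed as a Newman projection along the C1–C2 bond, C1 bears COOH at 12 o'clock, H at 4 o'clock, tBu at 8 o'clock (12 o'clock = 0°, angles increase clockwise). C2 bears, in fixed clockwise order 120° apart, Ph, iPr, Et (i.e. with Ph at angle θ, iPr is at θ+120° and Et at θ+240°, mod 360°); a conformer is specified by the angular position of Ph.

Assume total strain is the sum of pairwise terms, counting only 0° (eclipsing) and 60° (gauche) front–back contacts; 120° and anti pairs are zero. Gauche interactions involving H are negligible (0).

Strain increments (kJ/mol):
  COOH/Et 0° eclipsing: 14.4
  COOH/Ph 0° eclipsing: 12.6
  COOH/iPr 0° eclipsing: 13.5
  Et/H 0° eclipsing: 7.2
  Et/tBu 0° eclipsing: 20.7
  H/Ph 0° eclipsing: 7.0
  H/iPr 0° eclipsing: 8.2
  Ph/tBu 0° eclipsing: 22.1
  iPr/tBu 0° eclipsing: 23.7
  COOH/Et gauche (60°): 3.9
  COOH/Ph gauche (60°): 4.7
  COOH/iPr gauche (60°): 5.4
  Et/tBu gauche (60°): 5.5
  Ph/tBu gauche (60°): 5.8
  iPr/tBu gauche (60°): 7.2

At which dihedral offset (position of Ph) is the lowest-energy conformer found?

60°

Ph at 0° is eclipsed. COOH at 0° is eclipsed with Ph at 0° (12.6); H at 120° is eclipsed with iPr at 120° (8.2); tBu at 240° is eclipsed with Et at 240° (20.7). Total 41.5 kJ/mol.
Ph at 60° is staggered. COOH at 0° is gauche with Ph at 60° (4.7); COOH at 0° is gauche with Et at 300° (3.9); tBu at 240° is gauche with iPr at 180° (7.2); tBu at 240° is gauche with Et at 300° (5.5). Total 21.3 kJ/mol.
Ph at 120° is eclipsed. COOH at 0° is eclipsed with Et at 0° (14.4); H at 120° is eclipsed with Ph at 120° (7.0); tBu at 240° is eclipsed with iPr at 240° (23.7). Total 45.1 kJ/mol.
Ph at 180° is staggered. COOH at 0° is gauche with iPr at 300° (5.4); COOH at 0° is gauche with Et at 60° (3.9); tBu at 240° is gauche with Ph at 180° (5.8); tBu at 240° is gauche with iPr at 300° (7.2). Total 22.3 kJ/mol.
Ph at 240° is eclipsed. COOH at 0° is eclipsed with iPr at 0° (13.5); H at 120° is eclipsed with Et at 120° (7.2); tBu at 240° is eclipsed with Ph at 240° (22.1). Total 42.8 kJ/mol.
Ph at 300° is staggered. COOH at 0° is gauche with Ph at 300° (4.7); COOH at 0° is gauche with iPr at 60° (5.4); tBu at 240° is gauche with Ph at 300° (5.8); tBu at 240° is gauche with Et at 180° (5.5). Total 21.4 kJ/mol.
The minimum (21.3 kJ/mol) occurs with Ph at 60°.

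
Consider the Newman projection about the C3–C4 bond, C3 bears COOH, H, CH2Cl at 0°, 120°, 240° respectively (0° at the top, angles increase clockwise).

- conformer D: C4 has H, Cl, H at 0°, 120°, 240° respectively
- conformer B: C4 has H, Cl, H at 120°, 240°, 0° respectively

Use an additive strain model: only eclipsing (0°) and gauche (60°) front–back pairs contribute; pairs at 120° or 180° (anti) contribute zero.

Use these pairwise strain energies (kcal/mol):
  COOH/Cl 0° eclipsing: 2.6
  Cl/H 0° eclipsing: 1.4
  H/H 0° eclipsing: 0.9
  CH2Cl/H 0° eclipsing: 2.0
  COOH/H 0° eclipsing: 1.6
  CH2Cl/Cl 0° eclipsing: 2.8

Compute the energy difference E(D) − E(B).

D (eclipsed): COOH(0°)/H(0°) eclipsed 1.6; H(120°)/Cl(120°) eclipsed 1.4; CH2Cl(240°)/H(240°) eclipsed 2.0 → 5.0 kcal/mol.
B (eclipsed): COOH(0°)/H(0°) eclipsed 1.6; H(120°)/H(120°) eclipsed 0.9; CH2Cl(240°)/Cl(240°) eclipsed 2.8 → 5.3 kcal/mol.
E(D) − E(B) = 5.0 − 5.3 = -0.3 kcal/mol.

-0.3 kcal/mol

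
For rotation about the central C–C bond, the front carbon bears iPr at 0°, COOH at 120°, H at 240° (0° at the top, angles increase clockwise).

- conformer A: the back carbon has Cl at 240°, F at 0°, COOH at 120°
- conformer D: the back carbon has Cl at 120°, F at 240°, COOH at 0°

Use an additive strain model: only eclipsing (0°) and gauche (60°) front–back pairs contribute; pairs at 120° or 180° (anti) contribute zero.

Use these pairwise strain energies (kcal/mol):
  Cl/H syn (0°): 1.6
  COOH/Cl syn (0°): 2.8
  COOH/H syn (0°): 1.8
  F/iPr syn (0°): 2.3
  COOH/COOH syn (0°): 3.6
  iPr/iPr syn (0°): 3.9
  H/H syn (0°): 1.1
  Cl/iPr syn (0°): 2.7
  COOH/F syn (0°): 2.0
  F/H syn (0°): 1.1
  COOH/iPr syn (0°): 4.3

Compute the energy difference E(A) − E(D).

A is eclipsed. iPr at 0° is eclipsed with F at 0° (2.3); COOH at 120° is eclipsed with COOH at 120° (3.6); H at 240° is eclipsed with Cl at 240° (1.6). Total 7.5 kcal/mol.
D is eclipsed. iPr at 0° is eclipsed with COOH at 0° (4.3); COOH at 120° is eclipsed with Cl at 120° (2.8); H at 240° is eclipsed with F at 240° (1.1). Total 8.2 kcal/mol.
E(A) − E(D) = 7.5 − 8.2 = -0.7 kcal/mol.

-0.7 kcal/mol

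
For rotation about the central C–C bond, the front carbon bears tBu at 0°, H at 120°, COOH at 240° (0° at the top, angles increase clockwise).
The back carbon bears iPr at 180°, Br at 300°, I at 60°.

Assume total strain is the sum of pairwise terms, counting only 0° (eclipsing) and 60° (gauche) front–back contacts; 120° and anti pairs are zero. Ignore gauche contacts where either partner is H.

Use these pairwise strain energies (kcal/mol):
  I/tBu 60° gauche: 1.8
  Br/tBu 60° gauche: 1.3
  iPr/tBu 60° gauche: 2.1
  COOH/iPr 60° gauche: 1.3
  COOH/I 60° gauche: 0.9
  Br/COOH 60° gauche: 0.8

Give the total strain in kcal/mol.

5.2 kcal/mol

This conformer (staggered): tBu(0°)/Br(300°) gauche 1.3; tBu(0°)/I(60°) gauche 1.8; COOH(240°)/iPr(180°) gauche 1.3; COOH(240°)/Br(300°) gauche 0.8 → 5.2 kcal/mol.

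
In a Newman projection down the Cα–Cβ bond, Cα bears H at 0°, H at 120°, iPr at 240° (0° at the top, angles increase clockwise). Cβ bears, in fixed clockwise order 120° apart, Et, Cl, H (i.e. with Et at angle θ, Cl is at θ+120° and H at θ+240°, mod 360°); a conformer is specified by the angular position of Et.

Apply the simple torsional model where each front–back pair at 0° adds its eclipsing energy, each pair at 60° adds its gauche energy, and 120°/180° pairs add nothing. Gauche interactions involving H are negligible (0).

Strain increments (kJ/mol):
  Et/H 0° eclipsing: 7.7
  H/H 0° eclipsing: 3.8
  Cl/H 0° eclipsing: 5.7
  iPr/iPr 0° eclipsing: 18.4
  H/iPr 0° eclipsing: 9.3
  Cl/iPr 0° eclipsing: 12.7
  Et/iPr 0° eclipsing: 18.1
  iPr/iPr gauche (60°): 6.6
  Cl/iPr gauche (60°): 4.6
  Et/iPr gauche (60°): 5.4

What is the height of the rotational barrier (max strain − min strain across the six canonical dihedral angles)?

Et at 0° (eclipsed): H–Et eclipsed, H–Cl eclipsed, iPr–H eclipsed; 7.7 + 5.7 + 9.3 = 22.7 kJ/mol.
Et at 60° (staggered): iPr–Cl gauche; 4.6 = 4.6 kJ/mol.
Et at 120° (eclipsed): H–H eclipsed, H–Et eclipsed, iPr–Cl eclipsed; 3.8 + 7.7 + 12.7 = 24.2 kJ/mol.
Et at 180° (staggered): iPr–Et gauche, iPr–Cl gauche; 5.4 + 4.6 = 10.0 kJ/mol.
Et at 240° (eclipsed): H–Cl eclipsed, H–H eclipsed, iPr–Et eclipsed; 5.7 + 3.8 + 18.1 = 27.6 kJ/mol.
Et at 300° (staggered): iPr–Et gauche; 5.4 = 5.4 kJ/mol.
Max at 240° (27.6 kJ/mol), min at 60° (4.6 kJ/mol); barrier = 23.0 kJ/mol.

23.0 kJ/mol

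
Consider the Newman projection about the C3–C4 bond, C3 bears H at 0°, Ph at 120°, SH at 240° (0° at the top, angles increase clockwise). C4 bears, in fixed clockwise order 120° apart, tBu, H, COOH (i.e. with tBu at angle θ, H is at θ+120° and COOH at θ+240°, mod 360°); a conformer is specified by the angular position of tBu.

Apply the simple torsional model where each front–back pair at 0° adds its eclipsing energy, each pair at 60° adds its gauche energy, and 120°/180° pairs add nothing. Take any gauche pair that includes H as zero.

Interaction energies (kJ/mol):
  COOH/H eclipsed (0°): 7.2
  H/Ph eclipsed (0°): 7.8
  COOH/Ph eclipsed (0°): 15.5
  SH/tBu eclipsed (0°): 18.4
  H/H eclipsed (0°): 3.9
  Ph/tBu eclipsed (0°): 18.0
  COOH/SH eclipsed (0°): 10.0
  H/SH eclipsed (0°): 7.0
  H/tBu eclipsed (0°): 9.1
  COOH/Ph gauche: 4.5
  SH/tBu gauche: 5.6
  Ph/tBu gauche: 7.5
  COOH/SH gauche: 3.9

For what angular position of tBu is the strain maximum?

tBu at 0° (eclipsed): H–tBu eclipsed, Ph–H eclipsed, SH–COOH eclipsed; 9.1 + 7.8 + 10.0 = 26.9 kJ/mol.
tBu at 60° (staggered): Ph–tBu gauche, SH–COOH gauche; 7.5 + 3.9 = 11.4 kJ/mol.
tBu at 120° (eclipsed): H–COOH eclipsed, Ph–tBu eclipsed, SH–H eclipsed; 7.2 + 18.0 + 7.0 = 32.2 kJ/mol.
tBu at 180° (staggered): Ph–tBu gauche, Ph–COOH gauche, SH–tBu gauche; 7.5 + 4.5 + 5.6 = 17.6 kJ/mol.
tBu at 240° (eclipsed): H–H eclipsed, Ph–COOH eclipsed, SH–tBu eclipsed; 3.9 + 15.5 + 18.4 = 37.8 kJ/mol.
tBu at 300° (staggered): Ph–COOH gauche, SH–tBu gauche, SH–COOH gauche; 4.5 + 5.6 + 3.9 = 14.0 kJ/mol.
The maximum (37.8 kJ/mol) occurs with tBu at 240°.

240°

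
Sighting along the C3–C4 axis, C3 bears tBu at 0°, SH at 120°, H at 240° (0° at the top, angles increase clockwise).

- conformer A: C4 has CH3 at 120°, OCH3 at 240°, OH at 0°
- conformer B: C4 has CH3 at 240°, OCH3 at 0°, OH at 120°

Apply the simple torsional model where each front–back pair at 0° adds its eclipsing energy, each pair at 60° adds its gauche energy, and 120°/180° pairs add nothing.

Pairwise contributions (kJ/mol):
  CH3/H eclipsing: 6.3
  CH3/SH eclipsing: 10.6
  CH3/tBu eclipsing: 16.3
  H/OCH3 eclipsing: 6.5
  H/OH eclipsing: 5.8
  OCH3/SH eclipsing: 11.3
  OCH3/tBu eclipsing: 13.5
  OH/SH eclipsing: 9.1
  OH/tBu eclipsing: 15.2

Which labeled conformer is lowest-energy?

A is eclipsed. tBu at 0° is eclipsed with OH at 0° (15.2); SH at 120° is eclipsed with CH3 at 120° (10.6); H at 240° is eclipsed with OCH3 at 240° (6.5). Total 32.3 kJ/mol.
B is eclipsed. tBu at 0° is eclipsed with OCH3 at 0° (13.5); SH at 120° is eclipsed with OH at 120° (9.1); H at 240° is eclipsed with CH3 at 240° (6.3). Total 28.9 kJ/mol.
B has the lowest total (28.9 kJ/mol).

B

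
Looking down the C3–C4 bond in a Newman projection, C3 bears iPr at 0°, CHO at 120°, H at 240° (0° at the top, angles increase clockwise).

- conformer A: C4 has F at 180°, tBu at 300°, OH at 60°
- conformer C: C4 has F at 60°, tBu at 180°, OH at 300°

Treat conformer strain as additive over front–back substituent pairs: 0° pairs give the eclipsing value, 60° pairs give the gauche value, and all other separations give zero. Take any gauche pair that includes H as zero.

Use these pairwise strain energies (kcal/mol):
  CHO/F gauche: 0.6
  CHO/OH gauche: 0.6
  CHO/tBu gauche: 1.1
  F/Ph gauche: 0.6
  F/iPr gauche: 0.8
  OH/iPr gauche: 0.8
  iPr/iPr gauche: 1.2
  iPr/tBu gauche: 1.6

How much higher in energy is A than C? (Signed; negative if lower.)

A is staggered. iPr at 0° is gauche with tBu at 300° (1.6); iPr at 0° is gauche with OH at 60° (0.8); CHO at 120° is gauche with F at 180° (0.6); CHO at 120° is gauche with OH at 60° (0.6). Total 3.6 kcal/mol.
C is staggered. iPr at 0° is gauche with F at 60° (0.8); iPr at 0° is gauche with OH at 300° (0.8); CHO at 120° is gauche with F at 60° (0.6); CHO at 120° is gauche with tBu at 180° (1.1). Total 3.3 kcal/mol.
E(A) − E(C) = 3.6 − 3.3 = +0.3 kcal/mol.

+0.3 kcal/mol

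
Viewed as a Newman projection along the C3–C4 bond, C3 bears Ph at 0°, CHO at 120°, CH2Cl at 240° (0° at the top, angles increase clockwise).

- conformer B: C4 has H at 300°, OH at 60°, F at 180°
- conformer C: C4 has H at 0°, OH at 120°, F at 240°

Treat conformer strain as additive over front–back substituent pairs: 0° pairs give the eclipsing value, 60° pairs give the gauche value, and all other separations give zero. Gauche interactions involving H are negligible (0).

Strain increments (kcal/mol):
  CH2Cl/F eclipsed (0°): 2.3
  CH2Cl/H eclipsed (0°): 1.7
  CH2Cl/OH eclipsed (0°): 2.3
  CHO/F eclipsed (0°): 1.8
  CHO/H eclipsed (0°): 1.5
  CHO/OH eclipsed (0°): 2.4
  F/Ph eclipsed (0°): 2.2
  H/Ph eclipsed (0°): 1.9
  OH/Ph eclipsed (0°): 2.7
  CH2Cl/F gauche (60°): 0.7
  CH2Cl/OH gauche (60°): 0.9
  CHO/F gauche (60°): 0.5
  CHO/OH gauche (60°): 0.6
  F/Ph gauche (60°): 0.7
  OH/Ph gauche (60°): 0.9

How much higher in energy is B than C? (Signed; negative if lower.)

B (staggered): Ph(0°)/OH(60°) gauche 0.9; CHO(120°)/OH(60°) gauche 0.6; CHO(120°)/F(180°) gauche 0.5; CH2Cl(240°)/F(180°) gauche 0.7 → 2.7 kcal/mol.
C (eclipsed): Ph(0°)/H(0°) eclipsed 1.9; CHO(120°)/OH(120°) eclipsed 2.4; CH2Cl(240°)/F(240°) eclipsed 2.3 → 6.6 kcal/mol.
E(B) − E(C) = 2.7 − 6.6 = -3.9 kcal/mol.

-3.9 kcal/mol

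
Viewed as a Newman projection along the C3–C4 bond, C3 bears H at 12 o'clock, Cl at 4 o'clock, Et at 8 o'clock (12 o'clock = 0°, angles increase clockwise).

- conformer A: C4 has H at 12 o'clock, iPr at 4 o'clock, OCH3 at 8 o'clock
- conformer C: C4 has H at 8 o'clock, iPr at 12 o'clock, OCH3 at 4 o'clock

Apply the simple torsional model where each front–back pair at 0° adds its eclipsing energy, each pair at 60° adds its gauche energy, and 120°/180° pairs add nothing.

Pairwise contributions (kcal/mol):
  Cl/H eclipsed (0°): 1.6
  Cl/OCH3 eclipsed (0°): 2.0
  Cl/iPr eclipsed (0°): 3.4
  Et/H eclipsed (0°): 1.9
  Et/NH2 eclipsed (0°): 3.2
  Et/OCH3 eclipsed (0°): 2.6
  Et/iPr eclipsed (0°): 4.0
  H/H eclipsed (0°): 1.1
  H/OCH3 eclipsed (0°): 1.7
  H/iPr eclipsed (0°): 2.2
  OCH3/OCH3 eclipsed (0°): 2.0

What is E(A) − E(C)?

+1.0 kcal/mol

A (eclipsed): H–H eclipsed, Cl–iPr eclipsed, Et–OCH3 eclipsed; 1.1 + 3.4 + 2.6 = 7.1 kcal/mol.
C (eclipsed): H–iPr eclipsed, Cl–OCH3 eclipsed, Et–H eclipsed; 2.2 + 2.0 + 1.9 = 6.1 kcal/mol.
E(A) − E(C) = 7.1 − 6.1 = +1.0 kcal/mol.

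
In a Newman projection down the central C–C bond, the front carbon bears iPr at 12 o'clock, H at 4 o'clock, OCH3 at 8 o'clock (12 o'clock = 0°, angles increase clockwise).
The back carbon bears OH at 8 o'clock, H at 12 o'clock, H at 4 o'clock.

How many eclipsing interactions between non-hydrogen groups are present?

1

Non-H eclipsing pairs: OCH3(240°)/OH(240°) — 1 interaction.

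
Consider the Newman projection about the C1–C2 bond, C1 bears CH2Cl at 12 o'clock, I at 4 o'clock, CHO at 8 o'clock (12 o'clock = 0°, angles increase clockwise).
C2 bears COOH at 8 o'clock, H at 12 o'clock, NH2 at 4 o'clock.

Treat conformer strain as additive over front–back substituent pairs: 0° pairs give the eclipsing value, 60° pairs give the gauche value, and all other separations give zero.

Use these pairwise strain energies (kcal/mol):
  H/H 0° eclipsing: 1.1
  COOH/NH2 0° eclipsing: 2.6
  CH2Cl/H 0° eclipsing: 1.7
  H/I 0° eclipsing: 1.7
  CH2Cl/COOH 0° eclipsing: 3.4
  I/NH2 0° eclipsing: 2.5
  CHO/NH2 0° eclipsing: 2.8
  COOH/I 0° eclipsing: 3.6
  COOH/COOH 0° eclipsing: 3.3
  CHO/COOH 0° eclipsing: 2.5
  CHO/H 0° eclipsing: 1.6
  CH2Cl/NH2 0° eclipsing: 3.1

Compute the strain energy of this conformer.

This conformer is eclipsed. CH2Cl at 0° is eclipsed with H at 0° (1.7); I at 120° is eclipsed with NH2 at 120° (2.5); CHO at 240° is eclipsed with COOH at 240° (2.5). Total 6.7 kcal/mol.

6.7 kcal/mol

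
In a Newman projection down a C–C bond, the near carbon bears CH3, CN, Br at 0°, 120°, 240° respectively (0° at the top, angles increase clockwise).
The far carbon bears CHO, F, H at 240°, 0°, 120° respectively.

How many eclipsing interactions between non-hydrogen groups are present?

2

Non-H eclipsing pairs: CH3(0°)/F(0°); Br(240°)/CHO(240°) — 2 interactions.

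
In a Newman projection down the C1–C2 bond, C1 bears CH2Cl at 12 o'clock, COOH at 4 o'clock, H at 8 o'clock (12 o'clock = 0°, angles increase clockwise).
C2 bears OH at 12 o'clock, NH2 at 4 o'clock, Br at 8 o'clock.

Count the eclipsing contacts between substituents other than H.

Non-H eclipsing pairs: CH2Cl(0°)/OH(0°); COOH(120°)/NH2(120°) — 2 interactions.

2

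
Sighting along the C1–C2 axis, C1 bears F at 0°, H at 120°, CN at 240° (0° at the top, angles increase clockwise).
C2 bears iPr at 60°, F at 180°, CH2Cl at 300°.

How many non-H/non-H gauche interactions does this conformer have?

4

Non-H gauche pairs: F(0°)/iPr(60°); F(0°)/CH2Cl(300°); CN(240°)/F(180°); CN(240°)/CH2Cl(300°) — 4 interactions.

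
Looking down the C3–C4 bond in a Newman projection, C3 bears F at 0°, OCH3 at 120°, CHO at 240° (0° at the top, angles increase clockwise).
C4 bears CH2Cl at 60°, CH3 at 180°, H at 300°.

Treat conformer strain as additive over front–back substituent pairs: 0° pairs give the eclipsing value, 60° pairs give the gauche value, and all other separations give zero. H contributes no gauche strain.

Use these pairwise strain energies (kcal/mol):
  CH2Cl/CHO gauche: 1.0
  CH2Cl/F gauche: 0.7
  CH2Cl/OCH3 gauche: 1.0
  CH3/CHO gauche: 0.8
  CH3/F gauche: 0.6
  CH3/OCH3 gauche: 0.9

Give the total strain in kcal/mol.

This conformer (staggered): F(0°)/CH2Cl(60°) gauche 0.7; OCH3(120°)/CH2Cl(60°) gauche 1.0; OCH3(120°)/CH3(180°) gauche 0.9; CHO(240°)/CH3(180°) gauche 0.8 → 3.4 kcal/mol.

3.4 kcal/mol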